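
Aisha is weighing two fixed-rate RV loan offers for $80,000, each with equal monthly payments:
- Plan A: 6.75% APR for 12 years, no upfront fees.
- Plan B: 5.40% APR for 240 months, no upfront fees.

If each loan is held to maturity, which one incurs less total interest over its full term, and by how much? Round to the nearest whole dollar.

Plan A: monthly rate = 6.75%/12 = 0.0056250; payment = 80,000 × 0.0056250 / (1 − (1+0.0056250)^−144) = $812.08.
Total interest on Plan A = 144 × $812.08 − $80,000 = $36,939.52.
Plan B: at 5.40% the monthly rate is 0.0045000, so the payment is 80,000 × 0.0045000 / (1 − 1.0045000^−240) = $545.80.
Total interest on Plan B = 240 × $545.80 − $80,000 = $50,992.00.
Plan A is lower by $14,052.48.

Plan A by $14,052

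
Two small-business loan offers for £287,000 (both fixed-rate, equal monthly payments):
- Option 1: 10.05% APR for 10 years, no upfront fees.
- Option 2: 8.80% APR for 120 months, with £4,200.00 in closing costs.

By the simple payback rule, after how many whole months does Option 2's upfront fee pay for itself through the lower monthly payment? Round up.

22 months

Option 1: monthly rate = 10.05%/12 = 0.0083750; payment = 287,000 × 0.0083750 / (1 − (1+0.0083750)^−120) = £3,800.68.
Option 2: at 8.80% the monthly rate is 0.0073333, so the payment is 287,000 × 0.0073333 / (1 − 1.0073333^−120) = £3,604.60.
Monthly savings = £3,800.68 − £3,604.60 = £196.08.
Break-even = £4,200.00 / £196.08 = 21.42 → 22 months.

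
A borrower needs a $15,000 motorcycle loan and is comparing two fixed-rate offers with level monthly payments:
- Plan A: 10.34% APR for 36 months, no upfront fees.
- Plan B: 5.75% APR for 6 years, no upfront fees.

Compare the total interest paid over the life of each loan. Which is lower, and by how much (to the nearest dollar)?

Plan A: monthly rate = 10.34%/12 = 0.0086167; payment = 15,000 × 0.0086167 / (1 − (1+0.0086167)^−36) = $486.41.
Total interest on Plan A = 36 × $486.41 − $15,000 = $2,510.76.
Plan B: at 5.75% the monthly rate is 0.0047917, so the payment is 15,000 × 0.0047917 / (1 − 1.0047917^−72) = $246.83.
Total interest on Plan B = 72 × $246.83 − $15,000 = $2,771.76.
Plan A is lower by $261.00.

Plan A by $261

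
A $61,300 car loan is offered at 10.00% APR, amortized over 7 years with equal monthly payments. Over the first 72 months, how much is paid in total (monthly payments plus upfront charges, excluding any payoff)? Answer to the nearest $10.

$73,270

Monthly rate = 10%/12 = 0.0083333; payment = 61,300 × 0.0083333 / (1 − (1+0.0083333)^−84) = $1,017.65.
Total outlay = 72 × $1,017.65 = $73,270.80.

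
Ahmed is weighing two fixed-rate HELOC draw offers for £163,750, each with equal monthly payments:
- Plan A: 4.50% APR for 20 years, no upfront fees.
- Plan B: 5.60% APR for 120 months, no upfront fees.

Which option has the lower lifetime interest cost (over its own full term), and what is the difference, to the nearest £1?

Plan A: monthly rate = 4.5%/12 = 0.0037500; payment = 163,750 × 0.0037500 / (1 − (1+0.0037500)^−240) = £1,035.96.
Total interest on Plan A = 240 × £1,035.96 − £163,750 = £84,880.40.
Plan B: at 5.60% the monthly rate is 0.0046667, so the payment is 163,750 × 0.0046667 / (1 − 1.0046667^−120) = £1,785.24.
Total interest on Plan B = 120 × £1,785.24 − £163,750 = £50,478.80.
Plan B is lower by £34,401.60.

Plan B by £34,402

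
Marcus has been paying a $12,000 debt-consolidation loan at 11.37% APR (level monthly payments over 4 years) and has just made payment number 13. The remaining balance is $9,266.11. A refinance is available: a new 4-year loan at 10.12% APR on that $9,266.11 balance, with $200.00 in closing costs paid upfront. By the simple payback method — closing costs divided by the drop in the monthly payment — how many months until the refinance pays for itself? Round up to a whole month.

3 months

Current payment = 12,000 × 11.37%/12 / (1 − (1+0.0094750)^−48) = $312.31.
Refinanced payment = 9,266.11 × 0.0084333 / (1 − (1+0.0084333)^−48) = $235.55.
Monthly savings = $312.31 − $235.55 = $76.76.
Break-even = $200.00 / $76.76 = 2.61 → 3 months.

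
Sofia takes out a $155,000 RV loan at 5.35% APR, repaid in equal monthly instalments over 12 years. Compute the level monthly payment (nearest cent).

$1,460.95

At 5.35% the monthly rate is 0.0044583, so the payment is 155,000 × 0.0044583 / (1 − 1.0044583^−144) = $1,460.95.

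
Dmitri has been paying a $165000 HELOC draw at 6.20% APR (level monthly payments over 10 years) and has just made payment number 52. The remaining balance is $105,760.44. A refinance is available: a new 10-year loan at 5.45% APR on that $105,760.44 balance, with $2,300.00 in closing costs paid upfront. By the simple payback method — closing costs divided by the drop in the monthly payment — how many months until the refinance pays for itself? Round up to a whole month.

4 months

Current payment = 165,000 × 6.2%/12 / (1 − (1+0.0051667)^−120) = $1,848.45.
Refinanced payment = 105,760.44 × 0.0045417 / (1 − (1+0.0045417)^−120) = $1,145.16.
Monthly savings = $1,848.45 − $1,145.16 = $703.29.
Break-even = $2,300.00 / $703.29 = 3.27 → 4 months.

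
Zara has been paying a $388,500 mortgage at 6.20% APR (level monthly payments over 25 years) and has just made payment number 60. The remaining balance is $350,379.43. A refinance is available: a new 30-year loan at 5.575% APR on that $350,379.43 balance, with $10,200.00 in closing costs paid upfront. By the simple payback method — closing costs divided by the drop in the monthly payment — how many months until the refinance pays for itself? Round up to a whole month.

Current payment = 388,500 × 6.2%/12 / (1 − (1+0.0051667)^−300) = $2,550.82.
Refinanced payment = 350,379.43 × 0.0046458 / (1 − (1+0.0046458)^−360) = $2,005.93.
Monthly savings = $2,550.82 − $2,005.93 = $544.89.
Break-even = $10,200.00 / $544.89 = 18.72 → 19 months.

19 months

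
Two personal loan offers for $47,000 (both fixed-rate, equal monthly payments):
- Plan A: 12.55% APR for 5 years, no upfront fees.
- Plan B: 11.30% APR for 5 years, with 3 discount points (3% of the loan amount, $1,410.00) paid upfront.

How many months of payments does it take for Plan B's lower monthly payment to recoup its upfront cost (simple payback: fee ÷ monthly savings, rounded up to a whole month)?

Plan A: at 12.55% the monthly rate is 0.0104583, so the payment is 47,000 × 0.0104583 / (1 − 1.0104583^−60) = $1,058.60.
Plan B: monthly rate = 11.3%/12 = 0.0094167; payment = 47,000 × 0.0094167 / (1 − (1+0.0094167)^−60) = $1,028.94.
Monthly savings = $1,058.60 − $1,028.94 = $29.66.
Break-even = $1,410.00 / $29.66 = 47.54 → 48 months.

48 months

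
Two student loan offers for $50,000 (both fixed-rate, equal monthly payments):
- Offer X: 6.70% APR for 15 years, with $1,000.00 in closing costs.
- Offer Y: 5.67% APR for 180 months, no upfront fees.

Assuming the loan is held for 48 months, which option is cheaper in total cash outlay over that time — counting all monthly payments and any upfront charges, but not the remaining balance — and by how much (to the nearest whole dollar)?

Offer Y by $2,344

Offer X: at 6.70% the monthly rate is 0.0055833, so the payment is 50,000 × 0.0055833 / (1 − 1.0055833^−180) = $441.07.
Offer Y: monthly rate = 5.67%/12 = 0.0047250; payment = 50,000 × 0.0047250 / (1 − (1+0.0047250)^−180) = $413.07.
Over 48 months: Offer X costs 48 × $441.07 + $1,000.00 = $22,171.36; Offer Y costs 48 × $413.07 = $19,827.36.
Offer Y is cheaper by $22,171.36 − $19,827.36 = $2,344.00.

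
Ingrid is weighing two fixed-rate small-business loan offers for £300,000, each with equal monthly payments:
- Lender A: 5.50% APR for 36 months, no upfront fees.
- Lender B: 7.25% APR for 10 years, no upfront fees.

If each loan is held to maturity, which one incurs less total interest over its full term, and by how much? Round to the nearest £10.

Lender A: monthly rate = 5.5%/12 = 0.0045833; payment = 300,000 × 0.0045833 / (1 − (1+0.0045833)^−36) = £9,058.77.
Total interest on Lender A = 36 × £9,058.77 − £300,000 = £26,115.72.
Lender B: at 7.25% the monthly rate is 0.0060417, so the payment is 300,000 × 0.0060417 / (1 − 1.0060417^−120) = £3,522.03.
Total interest on Lender B = 120 × £3,522.03 − £300,000 = £122,643.60.
Lender A is lower by £96,527.88.

Lender A by £96,530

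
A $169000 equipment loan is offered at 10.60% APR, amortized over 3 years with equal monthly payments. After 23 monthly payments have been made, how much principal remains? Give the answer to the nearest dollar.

$67,278

With monthly rate i = 10.6%/12 = 0.0088333, the balance after k of n payments is P · [(1+i)^n − (1+i)^k] / [(1+i)^n − 1].
(1+0.0088333)^36 = 1.37245858 and (1+0.0088333)^23 = 1.22418412, so the balance is 169,000 × (1.37245858 − 1.22418412) / (1.37245858 − 1) = $67,278.31.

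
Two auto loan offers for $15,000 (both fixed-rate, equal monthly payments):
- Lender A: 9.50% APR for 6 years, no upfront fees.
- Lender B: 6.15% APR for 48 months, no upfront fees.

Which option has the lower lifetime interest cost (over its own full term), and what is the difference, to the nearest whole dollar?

Lender A: at 9.50% the monthly rate is 0.0079167, so the payment is 15,000 × 0.0079167 / (1 − 1.0079167^−72) = $274.12.
Total interest on Lender A = 72 × $274.12 − $15,000 = $4,736.64.
Lender B: monthly rate = 6.15%/12 = 0.0051250; payment = 15,000 × 0.0051250 / (1 − (1+0.0051250)^−48) = $353.31.
Total interest on Lender B = 48 × $353.31 − $15,000 = $1,958.88.
Lender B is lower by $2,777.76.

Lender B by $2,778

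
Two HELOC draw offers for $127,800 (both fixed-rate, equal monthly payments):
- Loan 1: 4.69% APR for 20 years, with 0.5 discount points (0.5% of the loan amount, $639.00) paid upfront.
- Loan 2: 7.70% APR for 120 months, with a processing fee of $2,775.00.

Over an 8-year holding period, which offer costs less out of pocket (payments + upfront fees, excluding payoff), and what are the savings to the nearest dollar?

Loan 1: at 4.69% the monthly rate is 0.0039083, so the payment is 127,800 × 0.0039083 / (1 − 1.0039083^−240) = $821.69.
Loan 2: monthly rate = 7.7%/12 = 0.0064167; payment = 127,800 × 0.0064167 / (1 − (1+0.0064167)^−120) = $1,530.38.
Over 96 months: Loan 1 costs 96 × $821.69 + $639.00 = $79,521.24; Loan 2 costs 96 × $1,530.38 + $2,775.00 = $149,691.48.
Loan 1 is cheaper by $149,691.48 − $79,521.24 = $70,170.24.

Loan 1 by $70,170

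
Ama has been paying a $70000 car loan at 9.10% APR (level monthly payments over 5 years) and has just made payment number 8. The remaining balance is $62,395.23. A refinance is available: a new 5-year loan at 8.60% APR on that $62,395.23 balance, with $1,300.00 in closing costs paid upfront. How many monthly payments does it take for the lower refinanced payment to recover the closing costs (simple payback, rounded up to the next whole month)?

8 months

Current payment = 70,000 × 9.1%/12 / (1 − (1+0.0075833)^−60) = $1,456.48.
Refinanced payment = 62,395.23 × 0.0071667 / (1 − (1+0.0071667)^−60) = $1,283.14.
Monthly savings = $1,456.48 − $1,283.14 = $173.34.
Break-even = $1,300.00 / $173.34 = 7.50 → 8 months.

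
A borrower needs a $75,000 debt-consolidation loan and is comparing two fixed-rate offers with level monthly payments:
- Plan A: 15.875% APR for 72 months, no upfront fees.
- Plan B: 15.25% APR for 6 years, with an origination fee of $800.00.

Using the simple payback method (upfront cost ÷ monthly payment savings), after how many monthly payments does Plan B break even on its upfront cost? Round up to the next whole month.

32 months

Plan A: at 15.875% the monthly rate is 0.0132292, so the payment is 75,000 × 0.0132292 / (1 − 1.0132292^−72) = $1,621.73.
Plan B: monthly rate = 15.25%/12 = 0.0127083; payment = 75,000 × 0.0127083 / (1 − (1+0.0127083)^−72) = $1,596.08.
Monthly savings = $1,621.73 − $1,596.08 = $25.65.
Break-even = $800.00 / $25.65 = 31.19 → 32 months.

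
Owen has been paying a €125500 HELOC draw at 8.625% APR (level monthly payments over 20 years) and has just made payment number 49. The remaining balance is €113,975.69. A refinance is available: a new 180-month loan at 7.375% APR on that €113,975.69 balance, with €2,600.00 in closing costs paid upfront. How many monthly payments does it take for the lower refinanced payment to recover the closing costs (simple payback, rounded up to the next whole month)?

Current payment = 125,500 × 8.625%/12 / (1 − (1+0.0071875)^−240) = €1,099.07.
Refinanced payment = 113,975.69 × 0.0061458 / (1 − (1+0.0061458)^−180) = €1,048.49.
Monthly savings = €1,099.07 − €1,048.49 = €50.58.
Break-even = €2,600.00 / €50.58 = 51.40 → 52 months.

52 months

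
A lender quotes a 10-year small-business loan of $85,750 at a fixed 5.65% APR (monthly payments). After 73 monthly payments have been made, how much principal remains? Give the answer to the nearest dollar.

With monthly rate i = 5.65%/12 = 0.0047083, the balance after k of n payments is P · [(1+i)^n − (1+i)^k] / [(1+i)^n − 1].
(1+0.0047083)^120 = 1.75711640 and (1+0.0047083)^73 = 1.40903027, so the balance is 85,750 × (1.75711640 − 1.40903027) / (1.75711640 − 1) = $39,423.77.

$39,424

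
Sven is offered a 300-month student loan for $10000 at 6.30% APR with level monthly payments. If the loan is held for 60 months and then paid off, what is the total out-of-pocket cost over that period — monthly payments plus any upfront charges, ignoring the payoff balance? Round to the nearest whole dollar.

Monthly rate = 6.3%/12 = 0.0052500; payment = 10,000 × 0.0052500 / (1 − (1+0.0052500)^−300) = $66.28.
Total outlay = 60 × $66.28 = $3,976.80.

$3,977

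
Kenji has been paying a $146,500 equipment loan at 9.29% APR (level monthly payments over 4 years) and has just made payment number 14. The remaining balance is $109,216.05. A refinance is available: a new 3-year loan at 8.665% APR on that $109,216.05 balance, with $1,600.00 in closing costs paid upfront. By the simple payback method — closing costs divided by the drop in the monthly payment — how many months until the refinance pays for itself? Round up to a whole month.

8 months

Current payment = 146,500 × 9.29%/12 / (1 − (1+0.0077417)^−48) = $3,665.87.
Refinanced payment = 109,216.05 × 0.0072208 / (1 − (1+0.0072208)^−36) = $3,456.04.
Monthly savings = $3,665.87 − $3,456.04 = $209.83.
Break-even = $1,600.00 / $209.83 = 7.63 → 8 months.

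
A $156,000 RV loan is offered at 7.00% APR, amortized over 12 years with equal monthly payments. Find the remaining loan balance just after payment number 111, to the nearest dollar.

$48,030

With monthly rate i = 7%/12 = 0.0058333, the balance after k of n payments is P · [(1+i)^n − (1+i)^k] / [(1+i)^n − 1].
(1+0.0058333)^144 = 2.31072074 and (1+0.0058333)^111 = 1.90716676, so the balance is 156,000 × (2.31072074 − 1.90716676) / (2.31072074 − 1) = $48,030.38.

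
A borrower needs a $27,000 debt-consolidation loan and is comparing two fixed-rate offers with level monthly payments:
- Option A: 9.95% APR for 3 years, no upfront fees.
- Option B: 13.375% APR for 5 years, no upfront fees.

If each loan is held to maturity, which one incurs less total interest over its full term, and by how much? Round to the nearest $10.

Option A by $5,830

Option A: monthly rate = 9.95%/12 = 0.0082917; payment = 27,000 × 0.0082917 / (1 − (1+0.0082917)^−36) = $870.58.
Total interest on Option A = 36 × $870.58 − $27,000 = $4,340.88.
Option B: at 13.375% the monthly rate is 0.0111458, so the payment is 27,000 × 0.0111458 / (1 − 1.0111458^−60) = $619.53.
Total interest on Option B = 60 × $619.53 − $27,000 = $10,171.80.
Option A is lower by $5,830.92.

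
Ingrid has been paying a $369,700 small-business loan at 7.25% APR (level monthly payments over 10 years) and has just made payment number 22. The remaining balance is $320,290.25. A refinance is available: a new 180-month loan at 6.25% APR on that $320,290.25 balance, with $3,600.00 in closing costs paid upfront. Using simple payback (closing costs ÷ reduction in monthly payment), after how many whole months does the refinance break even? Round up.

Current payment = 369,700 × 7.25%/12 / (1 − (1+0.0060417)^−120) = $4,340.32.
Refinanced payment = 320,290.25 × 0.0052083 / (1 − (1+0.0052083)^−180) = $2,746.24.
Monthly savings = $4,340.32 − $2,746.24 = $1,594.08.
Break-even = $3,600.00 / $1,594.08 = 2.26 → 3 months.

3 months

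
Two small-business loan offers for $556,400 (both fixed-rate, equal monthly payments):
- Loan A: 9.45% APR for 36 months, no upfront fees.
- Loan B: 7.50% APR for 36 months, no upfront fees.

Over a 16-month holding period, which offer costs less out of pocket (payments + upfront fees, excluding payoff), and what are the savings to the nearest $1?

Loan A: monthly rate = 9.45%/12 = 0.0078750; payment = 556,400 × 0.0078750 / (1 − (1+0.0078750)^−36) = $17,810.13.
Loan B: at 7.50% the monthly rate is 0.0062500, so the payment is 556,400 × 0.0062500 / (1 − 1.0062500^−36) = $17,307.50.
Over 16 months: Loan A costs 16 × $17,810.13 = $284,962.08; Loan B costs 16 × $17,307.50 = $276,920.00.
Loan B is cheaper by $284,962.08 − $276,920.00 = $8,042.08.

Loan B by $8,042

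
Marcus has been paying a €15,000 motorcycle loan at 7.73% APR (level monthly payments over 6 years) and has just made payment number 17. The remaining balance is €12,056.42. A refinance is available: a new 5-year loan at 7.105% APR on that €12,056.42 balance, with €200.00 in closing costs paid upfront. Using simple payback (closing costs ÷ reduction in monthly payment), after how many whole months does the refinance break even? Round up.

10 months

Current payment = 15,000 × 7.73%/12 / (1 − (1+0.0064417)^−72) = €261.03.
Refinanced payment = 12,056.42 × 0.0059208 / (1 − (1+0.0059208)^−60) = €239.33.
Monthly savings = €261.03 − €239.33 = €21.70.
Break-even = €200.00 / €21.70 = 9.22 → 10 months.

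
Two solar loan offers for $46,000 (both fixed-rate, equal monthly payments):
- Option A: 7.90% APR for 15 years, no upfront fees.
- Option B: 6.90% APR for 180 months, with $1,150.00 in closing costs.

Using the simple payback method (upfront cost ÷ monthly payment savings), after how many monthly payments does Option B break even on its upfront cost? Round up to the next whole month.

45 months

Option A: at 7.90% the monthly rate is 0.0065833, so the payment is 46,000 × 0.0065833 / (1 − 1.0065833^−180) = $436.95.
Option B: at 6.90% the monthly rate is 0.0057500, so the payment is 46,000 × 0.0057500 / (1 − 1.0057500^−180) = $410.89.
Monthly savings = $436.95 − $410.89 = $26.06.
Break-even = $1,150.00 / $26.06 = 44.13 → 45 months.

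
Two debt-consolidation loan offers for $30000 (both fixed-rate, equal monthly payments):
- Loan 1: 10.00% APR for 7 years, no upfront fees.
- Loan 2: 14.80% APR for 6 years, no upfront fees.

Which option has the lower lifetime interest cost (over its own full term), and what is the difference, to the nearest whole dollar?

Loan 1 by $3,604

Loan 1: monthly rate = 10%/12 = 0.0083333; payment = 30,000 × 0.0083333 / (1 − (1+0.0083333)^−84) = $498.04.
Total interest on Loan 1 = 84 × $498.04 − $30,000 = $11,835.36.
Loan 2: monthly rate = 14.8%/12 = 0.0123333; payment = 30,000 × 0.0123333 / (1 − (1+0.0123333)^−72) = $631.10.
Total interest on Loan 2 = 72 × $631.10 − $30,000 = $15,439.20.
Loan 1 is lower by $3,603.84.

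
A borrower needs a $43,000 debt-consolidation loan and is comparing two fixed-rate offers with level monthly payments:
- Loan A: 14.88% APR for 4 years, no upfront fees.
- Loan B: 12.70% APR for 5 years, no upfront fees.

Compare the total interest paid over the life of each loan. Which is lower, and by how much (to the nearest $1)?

Loan A by $990

Loan A: monthly rate = 14.88%/12 = 0.0124000; payment = 43,000 × 0.0124000 / (1 − (1+0.0124000)^−48) = $1,194.11.
Total interest on Loan A = 48 × $1,194.11 − $43,000 = $14,317.28.
Loan B: at 12.70% the monthly rate is 0.0105833, so the payment is 43,000 × 0.0105833 / (1 − 1.0105833^−60) = $971.79.
Total interest on Loan B = 60 × $971.79 − $43,000 = $15,307.40.
Loan A is lower by $990.12.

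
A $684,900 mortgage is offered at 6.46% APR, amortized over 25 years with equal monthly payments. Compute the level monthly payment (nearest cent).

$4,607.39

Monthly rate = 6.46%/12 = 0.0053833; payment = 684,900 × 0.0053833 / (1 − (1+0.0053833)^−300) = $4,607.39.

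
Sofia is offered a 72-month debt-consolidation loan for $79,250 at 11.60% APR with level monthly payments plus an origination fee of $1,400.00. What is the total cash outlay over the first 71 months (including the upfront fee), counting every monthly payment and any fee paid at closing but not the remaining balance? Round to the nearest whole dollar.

At 11.60% the monthly rate is 0.0096667, so the payment is 79,250 × 0.0096667 / (1 − 1.0096667^−72) = $1,532.92.
Total outlay = 71 × $1,532.92 + $1,400.00 = $110,237.32.

$110,237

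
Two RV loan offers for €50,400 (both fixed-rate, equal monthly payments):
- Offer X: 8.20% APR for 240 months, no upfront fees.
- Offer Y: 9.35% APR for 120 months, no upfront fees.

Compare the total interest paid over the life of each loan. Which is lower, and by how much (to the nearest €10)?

Offer X: at 8.20% the monthly rate is 0.0068333, so the payment is 50,400 × 0.0068333 / (1 − 1.0068333^−240) = €427.86.
Total interest on Offer X = 240 × €427.86 − €50,400 = €52,286.40.
Offer Y: monthly rate = 9.35%/12 = 0.0077917; payment = 50,400 × 0.0077917 / (1 − (1+0.0077917)^−120) = €648.03.
Total interest on Offer Y = 120 × €648.03 − €50,400 = €27,363.60.
Offer Y is lower by €24,922.80.

Offer Y by €24,920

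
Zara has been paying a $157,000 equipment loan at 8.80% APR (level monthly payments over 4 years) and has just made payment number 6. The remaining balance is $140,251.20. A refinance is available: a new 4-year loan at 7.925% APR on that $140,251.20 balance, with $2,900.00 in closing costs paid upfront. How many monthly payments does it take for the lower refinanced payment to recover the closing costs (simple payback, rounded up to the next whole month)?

7 months

Current payment = 157,000 × 8.8%/12 / (1 − (1+0.0073333)^−48) = $3,892.06.
Refinanced payment = 140,251.20 × 0.0066042 / (1 − (1+0.0066042)^−48) = $3,419.01.
Monthly savings = $3,892.06 − $3,419.01 = $473.05.
Break-even = $2,900.00 / $473.05 = 6.13 → 7 months.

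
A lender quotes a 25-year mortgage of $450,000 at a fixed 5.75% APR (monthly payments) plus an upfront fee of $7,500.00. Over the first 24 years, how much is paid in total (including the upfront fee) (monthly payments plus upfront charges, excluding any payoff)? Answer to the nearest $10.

$822,820

At 5.75% the monthly rate is 0.0047917, so the payment is 450,000 × 0.0047917 / (1 − 1.0047917^−300) = $2,830.98.
Total outlay = 288 × $2,830.98 + $7,500.00 = $822,822.24.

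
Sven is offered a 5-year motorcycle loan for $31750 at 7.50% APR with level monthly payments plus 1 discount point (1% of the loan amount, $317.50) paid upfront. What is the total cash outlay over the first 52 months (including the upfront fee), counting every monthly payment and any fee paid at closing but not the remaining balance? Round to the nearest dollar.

At 7.50% the monthly rate is 0.0062500, so the payment is 31,750 × 0.0062500 / (1 − 1.0062500^−60) = $636.20.
Total outlay = 52 × $636.20 + $317.50 = $33,399.90.

$33,400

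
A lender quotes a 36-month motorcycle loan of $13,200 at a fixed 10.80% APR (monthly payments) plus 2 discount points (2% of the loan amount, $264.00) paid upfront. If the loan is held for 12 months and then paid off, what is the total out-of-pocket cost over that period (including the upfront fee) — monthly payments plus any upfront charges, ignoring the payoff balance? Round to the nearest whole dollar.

$5,435

At 10.80% the monthly rate is 0.0090000, so the payment is 13,200 × 0.0090000 / (1 − 1.0090000^−36) = $430.90.
Total outlay = 12 × $430.90 + $264.00 = $5,434.80.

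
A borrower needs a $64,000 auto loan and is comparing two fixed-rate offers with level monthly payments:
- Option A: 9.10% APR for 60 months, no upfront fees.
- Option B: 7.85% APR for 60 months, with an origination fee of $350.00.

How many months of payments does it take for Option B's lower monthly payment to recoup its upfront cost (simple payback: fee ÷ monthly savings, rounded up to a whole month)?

Option A: at 9.10% the monthly rate is 0.0075833, so the payment is 64,000 × 0.0075833 / (1 − 1.0075833^−60) = $1,331.64.
Option B: monthly rate = 7.85%/12 = 0.0065417; payment = 64,000 × 0.0065417 / (1 − (1+0.0065417)^−60) = $1,293.10.
Monthly savings = $1,331.64 − $1,293.10 = $38.54.
Break-even = $350.00 / $38.54 = 9.08 → 10 months.

10 months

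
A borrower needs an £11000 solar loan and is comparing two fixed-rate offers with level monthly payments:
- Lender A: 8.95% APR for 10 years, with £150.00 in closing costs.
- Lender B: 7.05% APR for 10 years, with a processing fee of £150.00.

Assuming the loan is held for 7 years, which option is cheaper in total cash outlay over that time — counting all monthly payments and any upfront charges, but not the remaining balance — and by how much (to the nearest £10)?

Lender A: monthly rate = 8.95%/12 = 0.0074583; payment = 11,000 × 0.0074583 / (1 − (1+0.0074583)^−120) = £139.05.
Lender B: at 7.05% the monthly rate is 0.0058750, so the payment is 11,000 × 0.0058750 / (1 − 1.0058750^−120) = £128.00.
Over 84 months: Lender A costs 84 × £139.05 + £150.00 = £11,830.20; Lender B costs 84 × £128.00 + £150.00 = £10,902.00.
Lender B is cheaper by £11,830.20 − £10,902.00 = £928.20.

Lender B by £930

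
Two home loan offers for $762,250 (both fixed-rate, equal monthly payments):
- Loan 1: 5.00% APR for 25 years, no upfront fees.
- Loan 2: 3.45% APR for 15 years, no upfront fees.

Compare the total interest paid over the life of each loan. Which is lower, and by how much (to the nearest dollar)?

Loan 1: monthly rate = 5%/12 = 0.0041667; payment = 762,250 × 0.0041667 / (1 − (1+0.0041667)^−300) = $4,456.04.
Total interest on Loan 1 = 300 × $4,456.04 − $762,250 = $574,562.00.
Loan 2: monthly rate = 3.45%/12 = 0.0028750; payment = 762,250 × 0.0028750 / (1 − (1+0.0028750)^−180) = $5,430.50.
Total interest on Loan 2 = 180 × $5,430.50 − $762,250 = $215,240.00.
Loan 2 is lower by $359,322.00.

Loan 2 by $359,322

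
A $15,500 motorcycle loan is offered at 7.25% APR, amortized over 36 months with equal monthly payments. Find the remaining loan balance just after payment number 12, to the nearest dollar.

With monthly rate i = 7.25%/12 = 0.0060417, the balance after k of n payments is P · [(1+i)^n − (1+i)^k] / [(1+i)^n − 1].
(1+0.0060417)^36 = 1.24215230 and (1+0.0060417)^12 = 1.07495830, so the balance is 15,500 × (1.24215230 − 1.07495830) / (1.24215230 − 1) = $10,701.97.

$10,702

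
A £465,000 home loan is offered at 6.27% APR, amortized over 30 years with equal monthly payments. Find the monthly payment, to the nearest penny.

£2,869.14

At 6.27% the monthly rate is 0.0052250, so the payment is 465,000 × 0.0052250 / (1 − 1.0052250^−360) = £2,869.14.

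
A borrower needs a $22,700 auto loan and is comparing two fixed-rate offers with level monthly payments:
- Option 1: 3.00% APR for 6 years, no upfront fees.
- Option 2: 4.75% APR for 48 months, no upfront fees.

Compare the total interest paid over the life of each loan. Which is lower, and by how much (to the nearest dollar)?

Option 1: at 3.00% the monthly rate is 0.0025000, so the payment is 22,700 × 0.0025000 / (1 − 1.0025000^−72) = $344.90.
Total interest on Option 1 = 72 × $344.90 − $22,700 = $2,132.80.
Option 2: monthly rate = 4.75%/12 = 0.0039583; payment = 22,700 × 0.0039583 / (1 − (1+0.0039583)^−48) = $520.20.
Total interest on Option 2 = 48 × $520.20 − $22,700 = $2,269.60.
Option 1 is lower by $136.80.

Option 1 by $137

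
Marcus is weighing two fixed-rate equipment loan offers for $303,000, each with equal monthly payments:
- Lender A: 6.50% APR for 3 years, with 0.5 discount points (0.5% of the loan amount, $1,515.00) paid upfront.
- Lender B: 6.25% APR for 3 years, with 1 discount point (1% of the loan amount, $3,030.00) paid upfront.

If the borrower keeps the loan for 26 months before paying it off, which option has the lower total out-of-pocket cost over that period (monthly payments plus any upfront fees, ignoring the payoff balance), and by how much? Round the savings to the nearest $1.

Lender A by $620

Lender A: at 6.50% the monthly rate is 0.0054167, so the payment is 303,000 × 0.0054167 / (1 − 1.0054167^−36) = $9,286.65.
Lender B: at 6.25% the monthly rate is 0.0052083, so the payment is 303,000 × 0.0052083 / (1 − 1.0052083^−36) = $9,252.21.
Over 26 months: Lender A costs 26 × $9,286.65 + $1,515.00 = $242,967.90; Lender B costs 26 × $9,252.21 + $3,030.00 = $243,587.46.
Lender A is cheaper by $243,587.46 − $242,967.90 = $619.56.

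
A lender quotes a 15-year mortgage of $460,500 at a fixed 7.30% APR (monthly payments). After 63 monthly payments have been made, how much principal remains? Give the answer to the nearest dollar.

$352,233

With monthly rate i = 7.3%/12 = 0.0060833, the balance after k of n payments is P · [(1+i)^n − (1+i)^k] / [(1+i)^n − 1].
(1+0.0060833)^180 = 2.97928346 and (1+0.0060833)^63 = 1.46534248, so the balance is 460,500 × (2.97928346 − 1.46534248) / (2.97928346 − 1) = $352,233.44.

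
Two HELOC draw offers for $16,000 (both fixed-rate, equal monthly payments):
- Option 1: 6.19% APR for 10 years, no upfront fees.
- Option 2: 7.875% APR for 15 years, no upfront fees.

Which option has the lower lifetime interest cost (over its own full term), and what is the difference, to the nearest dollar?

Option 1 by $5,816

Option 1: at 6.19% the monthly rate is 0.0051583, so the payment is 16,000 × 0.0051583 / (1 − 1.0051583^−120) = $179.16.
Total interest on Option 1 = 120 × $179.16 − $16,000 = $5,499.20.
Option 2: at 7.875% the monthly rate is 0.0065625, so the payment is 16,000 × 0.0065625 / (1 − 1.0065625^−180) = $151.75.
Total interest on Option 2 = 180 × $151.75 − $16,000 = $11,315.00.
Option 1 is lower by $5,815.80.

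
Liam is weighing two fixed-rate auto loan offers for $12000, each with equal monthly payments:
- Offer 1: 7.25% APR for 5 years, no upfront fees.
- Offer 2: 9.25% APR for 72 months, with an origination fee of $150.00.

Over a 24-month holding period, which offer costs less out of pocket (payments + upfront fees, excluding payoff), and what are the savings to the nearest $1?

Offer 2 by $360

Offer 1: at 7.25% the monthly rate is 0.0060417, so the payment is 12,000 × 0.0060417 / (1 − 1.0060417^−60) = $239.03.
Offer 2: monthly rate = 9.25%/12 = 0.0077083; payment = 12,000 × 0.0077083 / (1 − (1+0.0077083)^−72) = $217.80.
Over 24 months: Offer 1 costs 24 × $239.03 = $5,736.72; Offer 2 costs 24 × $217.80 + $150.00 = $5,377.20.
Offer 2 is cheaper by $5,736.72 − $5,377.20 = $359.52.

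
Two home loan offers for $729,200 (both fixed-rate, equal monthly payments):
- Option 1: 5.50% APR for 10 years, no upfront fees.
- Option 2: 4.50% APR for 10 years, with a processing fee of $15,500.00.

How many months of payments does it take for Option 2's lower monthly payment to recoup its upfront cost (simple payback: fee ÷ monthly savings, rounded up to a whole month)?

44 months

Option 1: at 5.50% the monthly rate is 0.0045833, so the payment is 729,200 × 0.0045833 / (1 − 1.0045833^−120) = $7,913.74.
Option 2: at 4.50% the monthly rate is 0.0037500, so the payment is 729,200 × 0.0037500 / (1 − 1.0037500^−120) = $7,557.31.
Monthly savings = $7,913.74 − $7,557.31 = $356.43.
Break-even = $15,500.00 / $356.43 = 43.49 → 44 months.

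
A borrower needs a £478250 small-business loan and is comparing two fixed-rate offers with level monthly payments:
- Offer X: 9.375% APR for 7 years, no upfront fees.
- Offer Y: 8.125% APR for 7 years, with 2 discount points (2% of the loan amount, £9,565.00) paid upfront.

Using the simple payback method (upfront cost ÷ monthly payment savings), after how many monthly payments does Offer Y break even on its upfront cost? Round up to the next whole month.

Offer X: monthly rate = 9.375%/12 = 0.0078125; payment = 478,250 × 0.0078125 / (1 − (1+0.0078125)^−84) = £7,785.93.
Offer Y: monthly rate = 8.125%/12 = 0.0067708; payment = 478,250 × 0.0067708 / (1 − (1+0.0067708)^−84) = £7,483.93.
Monthly savings = £7,785.93 − £7,483.93 = £302.00.
Break-even = £9,565.00 / £302.00 = 31.67 → 32 months.

32 months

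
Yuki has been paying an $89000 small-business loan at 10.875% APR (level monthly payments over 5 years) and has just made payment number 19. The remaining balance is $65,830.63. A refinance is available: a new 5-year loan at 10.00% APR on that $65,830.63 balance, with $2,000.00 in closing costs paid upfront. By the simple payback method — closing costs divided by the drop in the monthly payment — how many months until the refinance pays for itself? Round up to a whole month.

4 months

Current payment = 89,000 × 10.875%/12 / (1 − (1+0.0090625)^−60) = $1,929.53.
Refinanced payment = 65,830.63 × 0.0083333 / (1 − (1+0.0083333)^−60) = $1,398.71.
Monthly savings = $1,929.53 − $1,398.71 = $530.82.
Break-even = $2,000.00 / $530.82 = 3.77 → 4 months.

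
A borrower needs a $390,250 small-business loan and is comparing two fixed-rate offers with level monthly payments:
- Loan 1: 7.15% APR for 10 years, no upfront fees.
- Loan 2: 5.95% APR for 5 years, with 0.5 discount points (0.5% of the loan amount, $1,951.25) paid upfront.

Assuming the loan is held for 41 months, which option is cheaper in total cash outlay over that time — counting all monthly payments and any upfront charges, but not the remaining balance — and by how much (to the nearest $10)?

Loan 1: monthly rate = 7.15%/12 = 0.0059583; payment = 390,250 × 0.0059583 / (1 − (1+0.0059583)^−120) = $4,561.36.
Loan 2: at 5.95% the monthly rate is 0.0049583, so the payment is 390,250 × 0.0049583 / (1 − 1.0049583^−60) = $7,535.56.
Over 41 months: Loan 1 costs 41 × $4,561.36 = $187,015.76; Loan 2 costs 41 × $7,535.56 + $1,951.25 = $310,909.21.
Loan 1 is cheaper by $310,909.21 − $187,015.76 = $123,893.45.

Loan 1 by $123,890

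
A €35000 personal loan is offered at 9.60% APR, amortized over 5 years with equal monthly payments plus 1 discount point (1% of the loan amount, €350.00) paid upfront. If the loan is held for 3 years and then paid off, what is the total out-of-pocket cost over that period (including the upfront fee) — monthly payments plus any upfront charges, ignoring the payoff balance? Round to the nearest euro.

At 9.60% the monthly rate is 0.0080000, so the payment is 35,000 × 0.0080000 / (1 − 1.0080000^−60) = €736.78.
Total outlay = 36 × €736.78 + €350.00 = €26,874.08.

€26,874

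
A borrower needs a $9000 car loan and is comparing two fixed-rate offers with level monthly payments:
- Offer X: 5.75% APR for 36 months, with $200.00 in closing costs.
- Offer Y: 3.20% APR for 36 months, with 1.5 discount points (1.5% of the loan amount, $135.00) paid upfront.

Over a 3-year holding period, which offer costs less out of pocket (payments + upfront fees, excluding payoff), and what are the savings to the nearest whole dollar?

Offer Y by $434

Offer X: monthly rate = 5.75%/12 = 0.0047917; payment = 9,000 × 0.0047917 / (1 − (1+0.0047917)^−36) = $272.78.
Offer Y: at 3.20% the monthly rate is 0.0026667, so the payment is 9,000 × 0.0026667 / (1 − 1.0026667^−36) = $262.52.
Over 36 months: Offer X costs 36 × $272.78 + $200.00 = $10,020.08; Offer Y costs 36 × $262.52 + $135.00 = $9,585.72.
Offer Y is cheaper by $10,020.08 − $9,585.72 = $434.36.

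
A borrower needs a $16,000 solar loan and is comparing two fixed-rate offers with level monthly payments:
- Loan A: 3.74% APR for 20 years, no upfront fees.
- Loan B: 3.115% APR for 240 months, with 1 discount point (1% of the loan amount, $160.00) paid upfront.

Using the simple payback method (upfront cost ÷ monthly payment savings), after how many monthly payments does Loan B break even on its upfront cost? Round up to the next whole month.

32 months

Loan A: at 3.74% the monthly rate is 0.0031167, so the payment is 16,000 × 0.0031167 / (1 − 1.0031167^−240) = $94.78.
Loan B: at 3.115% the monthly rate is 0.0025958, so the payment is 16,000 × 0.0025958 / (1 − 1.0025958^−240) = $89.66.
Monthly savings = $94.78 − $89.66 = $5.12.
Break-even = $160.00 / $5.12 = 31.25 → 32 months.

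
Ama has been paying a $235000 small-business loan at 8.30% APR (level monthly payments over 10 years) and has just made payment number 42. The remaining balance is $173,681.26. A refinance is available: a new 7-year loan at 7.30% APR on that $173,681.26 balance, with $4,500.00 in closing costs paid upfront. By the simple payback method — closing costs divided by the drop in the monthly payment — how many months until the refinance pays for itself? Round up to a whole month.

19 months

Current payment = 235,000 × 8.3%/12 / (1 − (1+0.0069167)^−120) = $2,888.59.
Refinanced payment = 173,681.26 × 0.0060833 / (1 − (1+0.0060833)^−84) = $2,646.86.
Monthly savings = $2,888.59 − $2,646.86 = $241.73.
Break-even = $4,500.00 / $241.73 = 18.62 → 19 months.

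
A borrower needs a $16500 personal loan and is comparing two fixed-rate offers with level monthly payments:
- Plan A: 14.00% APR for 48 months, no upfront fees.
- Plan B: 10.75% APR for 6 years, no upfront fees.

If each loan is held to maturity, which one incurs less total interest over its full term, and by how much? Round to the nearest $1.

Plan A by $818

Plan A: at 14.00% the monthly rate is 0.0116667, so the payment is 16,500 × 0.0116667 / (1 − 1.0116667^−48) = $450.89.
Total interest on Plan A = 48 × $450.89 − $16,500 = $5,142.72.
Plan B: monthly rate = 10.75%/12 = 0.0089583; payment = 16,500 × 0.0089583 / (1 − (1+0.0089583)^−72) = $311.95.
Total interest on Plan B = 72 × $311.95 − $16,500 = $5,960.40.
Plan A is lower by $817.68.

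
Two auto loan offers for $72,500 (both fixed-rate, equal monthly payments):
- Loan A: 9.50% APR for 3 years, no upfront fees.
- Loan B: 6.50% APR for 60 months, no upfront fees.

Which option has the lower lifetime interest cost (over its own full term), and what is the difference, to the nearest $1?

Loan A: monthly rate = 9.5%/12 = 0.0079167; payment = 72,500 × 0.0079167 / (1 − (1+0.0079167)^−36) = $2,322.39.
Total interest on Loan A = 36 × $2,322.39 − $72,500 = $11,106.04.
Loan B: at 6.50% the monthly rate is 0.0054167, so the payment is 72,500 × 0.0054167 / (1 − 1.0054167^−60) = $1,418.55.
Total interest on Loan B = 60 × $1,418.55 − $72,500 = $12,613.00.
Loan A is lower by $1,506.96.

Loan A by $1,507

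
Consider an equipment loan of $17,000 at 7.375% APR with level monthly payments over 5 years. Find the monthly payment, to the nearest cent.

Monthly rate = 7.375%/12 = 0.0061458; payment = 17,000 × 0.0061458 / (1 − (1+0.0061458)^−60) = $339.64.

$339.64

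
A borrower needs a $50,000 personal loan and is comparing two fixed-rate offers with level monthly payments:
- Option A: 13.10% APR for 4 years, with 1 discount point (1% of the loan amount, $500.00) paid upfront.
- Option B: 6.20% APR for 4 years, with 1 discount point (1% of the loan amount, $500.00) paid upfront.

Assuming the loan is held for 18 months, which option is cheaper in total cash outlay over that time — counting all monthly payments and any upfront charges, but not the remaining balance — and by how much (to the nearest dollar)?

Option A: at 13.10% the monthly rate is 0.0109167, so the payment is 50,000 × 0.0109167 / (1 − 1.0109167^−48) = $1,343.86.
Option B: at 6.20% the monthly rate is 0.0051667, so the payment is 50,000 × 0.0051667 / (1 − 1.0051667^−48) = $1,178.84.
Over 18 months: Option A costs 18 × $1,343.86 + $500.00 = $24,689.48; Option B costs 18 × $1,178.84 + $500.00 = $21,719.12.
Option B is cheaper by $24,689.48 − $21,719.12 = $2,970.36.

Option B by $2,970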